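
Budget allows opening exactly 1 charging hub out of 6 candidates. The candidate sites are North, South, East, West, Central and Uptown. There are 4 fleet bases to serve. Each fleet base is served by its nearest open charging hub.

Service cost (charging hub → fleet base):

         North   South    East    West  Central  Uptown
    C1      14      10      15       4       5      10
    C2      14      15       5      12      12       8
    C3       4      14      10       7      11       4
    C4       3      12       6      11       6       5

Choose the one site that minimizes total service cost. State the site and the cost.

With exactly 1 open, each fleet base uses its cheapest among the chosen.
{Uptown}: C1→Uptown 10, C2→Uptown 8, C3→Uptown 4, C4→Uptown 5. Service cost 27.
{West}: service cost 34
{Central}: service cost 34
Among all 6 size-1 choices, {Uptown} is lowest.

Choose Uptown only; total service cost 27.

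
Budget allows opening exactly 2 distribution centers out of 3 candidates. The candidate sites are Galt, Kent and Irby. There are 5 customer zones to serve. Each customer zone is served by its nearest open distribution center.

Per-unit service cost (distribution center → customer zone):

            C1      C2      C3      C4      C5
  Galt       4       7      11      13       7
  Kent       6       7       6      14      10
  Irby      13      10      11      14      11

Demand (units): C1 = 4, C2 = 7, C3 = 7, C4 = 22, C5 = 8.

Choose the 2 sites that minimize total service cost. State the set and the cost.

With exactly 2 open, each customer zone uses its cheapest among the chosen.
{Galt, Kent}: C1→Galt 4·4=16, C2→Galt 7·7=49, C3→Kent 6·7=42, C4→Galt 13·22=286, C5→Galt 7·8=56. Service cost 449.
{Galt, Irby}: service cost 484
{Kent, Irby}: service cost 503
Among all 3 size-2 choices, {Galt, Kent} is lowest.

Choose Galt and Kent; total service cost 449.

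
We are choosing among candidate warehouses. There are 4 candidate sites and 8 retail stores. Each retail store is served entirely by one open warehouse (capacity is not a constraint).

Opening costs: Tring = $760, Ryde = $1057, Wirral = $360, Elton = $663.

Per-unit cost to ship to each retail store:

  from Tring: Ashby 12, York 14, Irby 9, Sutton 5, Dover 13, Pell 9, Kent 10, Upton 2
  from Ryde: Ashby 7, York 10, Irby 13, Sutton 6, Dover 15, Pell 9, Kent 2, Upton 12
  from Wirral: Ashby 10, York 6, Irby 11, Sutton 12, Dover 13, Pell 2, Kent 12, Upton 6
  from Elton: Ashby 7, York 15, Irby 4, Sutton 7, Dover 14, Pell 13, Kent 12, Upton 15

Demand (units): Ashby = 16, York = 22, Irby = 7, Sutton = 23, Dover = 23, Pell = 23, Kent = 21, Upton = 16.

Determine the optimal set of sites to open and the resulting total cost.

Open Wirral only; minimum total cost 1698.

For any fixed open set, each retail store goes to its cheapest open site; total = fixed + service.
{Wirral}: Ashby→Wirral 10·16=160, York→Wirral 6·22=132, Irby→Wirral 11·7=77, Sutton→Wirral 12·23=276, Dover→Wirral 13·23=299, Pell→Wirral 2·23=46, Kent→Wirral 12·21=252, Upton→Wirral 6·16=96. Service 1338; fixed 360; total 1698.
{Wirral, Elton}: Ashby→Elton 7·16=112, York→Wirral 6·22=132, Irby→Elton 4·7=28, Sutton→Elton 7·23=161, Dover→Wirral 13·23=299, Pell→Wirral 2·23=46, Kent→Wirral 12·21=252, Upton→Wirral 6·16=96. Service 1126; fixed 1023; total 2149.
{Tring, Wirral}: service 1057 + fixed 1120 = 2177
{Tring, Ryde, Wirral, Elton}: Ashby→Ryde 7·16=112, York→Wirral 6·22=132, Irby→Elton 4·7=28, Sutton→Tring 5·23=115, Dover→Tring 13·23=299, Pell→Wirral 2·23=46, Kent→Ryde 2·21=42, Upton→Tring 2·16=32. Service 806; fixed 2840; total 3646.
No other subset beats 1698.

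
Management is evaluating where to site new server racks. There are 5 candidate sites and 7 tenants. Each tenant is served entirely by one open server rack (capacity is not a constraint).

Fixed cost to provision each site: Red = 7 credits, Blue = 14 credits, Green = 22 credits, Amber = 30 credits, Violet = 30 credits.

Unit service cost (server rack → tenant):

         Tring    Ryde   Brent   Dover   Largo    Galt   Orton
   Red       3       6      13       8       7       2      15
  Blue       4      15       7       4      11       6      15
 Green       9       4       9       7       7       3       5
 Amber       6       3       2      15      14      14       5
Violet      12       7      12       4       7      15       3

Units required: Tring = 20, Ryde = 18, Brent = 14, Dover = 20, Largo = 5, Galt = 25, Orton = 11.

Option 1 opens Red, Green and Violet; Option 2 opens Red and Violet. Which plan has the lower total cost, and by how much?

Option 1 is cheaper by 56.

Option 1: {Red, Green, Violet}: Tring→Red 3·20=60, Ryde→Green 4·18=72, Brent→Green 9·14=126, Dover→Violet 4·20=80, Largo→Red 7·5=35, Galt→Red 2·25=50, Orton→Violet 3·11=33. Service 456; fixed 59; total 515.
Option 2: {Red, Violet}: Tring→Red 3·20=60, Ryde→Red 6·18=108, Brent→Violet 12·14=168, Dover→Violet 4·20=80, Largo→Red 7·5=35, Galt→Red 2·25=50, Orton→Violet 3·11=33. Service 534; fixed 37; total 571.
Difference: |515 − 571| = 56.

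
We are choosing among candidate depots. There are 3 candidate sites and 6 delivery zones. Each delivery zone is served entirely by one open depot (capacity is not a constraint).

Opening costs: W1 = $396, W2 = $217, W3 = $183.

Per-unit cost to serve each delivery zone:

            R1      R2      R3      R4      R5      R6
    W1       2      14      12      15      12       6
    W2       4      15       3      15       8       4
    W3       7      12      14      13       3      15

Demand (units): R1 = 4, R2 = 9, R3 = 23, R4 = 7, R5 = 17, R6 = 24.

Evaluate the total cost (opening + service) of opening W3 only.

Each delivery zone is assigned to its cheapest site among the open ones.
{W3}: R1→W3 7·4=28, R2→W3 12·9=108, R3→W3 14·23=322, R4→W3 13·7=91, R5→W3 3·17=51, R6→W3 15·24=360. Service 960; fixed 183; total 1143.

Total cost: 1143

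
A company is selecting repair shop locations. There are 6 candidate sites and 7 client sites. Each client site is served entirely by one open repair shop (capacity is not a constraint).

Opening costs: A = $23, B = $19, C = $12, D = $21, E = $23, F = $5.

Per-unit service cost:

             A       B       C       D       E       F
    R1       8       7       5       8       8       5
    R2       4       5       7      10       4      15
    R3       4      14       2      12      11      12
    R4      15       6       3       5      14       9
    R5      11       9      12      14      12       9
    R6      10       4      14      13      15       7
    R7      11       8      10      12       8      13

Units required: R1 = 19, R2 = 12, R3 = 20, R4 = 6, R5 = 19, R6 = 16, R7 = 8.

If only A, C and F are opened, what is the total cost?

Each client site is assigned to its cheapest site among the open ones.
{A, C, F}: R1→C 5·19=95, R2→A 4·12=48, R3→C 2·20=40, R4→C 3·6=18, R5→F 9·19=171, R6→F 7·16=112, R7→C 10·8=80. Service 564; fixed 40; total 604.

Total cost: 604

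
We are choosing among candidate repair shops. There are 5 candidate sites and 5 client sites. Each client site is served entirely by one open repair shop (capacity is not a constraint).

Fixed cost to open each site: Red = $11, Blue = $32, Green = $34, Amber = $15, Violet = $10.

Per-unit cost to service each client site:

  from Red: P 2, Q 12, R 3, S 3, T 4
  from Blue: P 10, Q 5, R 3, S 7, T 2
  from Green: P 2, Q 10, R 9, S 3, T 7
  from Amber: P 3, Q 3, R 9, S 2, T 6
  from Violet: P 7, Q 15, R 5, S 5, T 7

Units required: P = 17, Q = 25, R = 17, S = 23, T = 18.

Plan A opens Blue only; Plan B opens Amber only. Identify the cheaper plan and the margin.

Plan B is cheaper by 127.

Plan A: {Blue}: P→Blue 10·17=170, Q→Blue 5·25=125, R→Blue 3·17=51, S→Blue 7·23=161, T→Blue 2·18=36. Service 543; fixed 32; total 575.
Plan B: {Amber}: P→Amber 3·17=51, Q→Amber 3·25=75, R→Amber 9·17=153, S→Amber 2·23=46, T→Amber 6·18=108. Service 433; fixed 15; total 448.
Difference: |575 − 448| = 127.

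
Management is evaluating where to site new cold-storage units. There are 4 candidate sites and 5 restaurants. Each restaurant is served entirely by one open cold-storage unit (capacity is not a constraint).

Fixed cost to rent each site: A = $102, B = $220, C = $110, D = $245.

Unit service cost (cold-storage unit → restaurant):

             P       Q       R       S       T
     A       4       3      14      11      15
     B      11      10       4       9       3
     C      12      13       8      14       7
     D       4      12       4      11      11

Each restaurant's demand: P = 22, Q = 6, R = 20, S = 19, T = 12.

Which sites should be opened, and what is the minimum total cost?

For any fixed open set, each restaurant goes to its cheapest open site; total = fixed + service.
{A, B}: P→A 4·22=88, Q→A 3·6=18, R→B 4·20=80, S→B 9·19=171, T→B 3·12=36. Service 393; fixed 322; total 715.
{A, C}: P→A 4·22=88, Q→A 3·6=18, R→C 8·20=160, S→A 11·19=209, T→C 7·12=84. Service 559; fixed 212; total 771.
{B}: service 589 + fixed 220 = 809
{A, B, C, D}: service 393 + fixed 677 = 1070
No other subset beats 715.

Open A and B; minimum total cost 715.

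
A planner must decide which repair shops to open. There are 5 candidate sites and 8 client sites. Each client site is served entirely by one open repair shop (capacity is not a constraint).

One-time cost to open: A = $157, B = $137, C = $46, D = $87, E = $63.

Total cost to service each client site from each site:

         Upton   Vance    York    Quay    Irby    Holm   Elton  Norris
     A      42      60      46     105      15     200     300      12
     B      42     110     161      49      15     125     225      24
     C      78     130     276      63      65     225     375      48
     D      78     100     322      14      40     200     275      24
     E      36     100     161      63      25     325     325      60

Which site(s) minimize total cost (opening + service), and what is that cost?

For any fixed open set, each client site goes to its cheapest open site; total = fixed + service.
{A, B}: Upton→A 42, Vance→A 60, York→A 46, Quay→B 49, Irby→A 15, Holm→B 125, Elton→B 225, Norris→A 12. Service 574; fixed 294; total 868.
{B}: Upton→B 42, Vance→B 110, York→B 161, Quay→B 49, Irby→B 15, Holm→B 125, Elton→B 225, Norris→B 24. Service 751; fixed 137; total 888.
{A, D}: service 664 + fixed 244 = 908
{A, B, C, D, E}: Upton→E 36, Vance→A 60, York→A 46, Quay→D 14, Irby→A 15, Holm→B 125, Elton→B 225, Norris→A 12. Service 533; fixed 490; total 1023.
No other subset beats 868.

Open A and B; minimum total cost 868.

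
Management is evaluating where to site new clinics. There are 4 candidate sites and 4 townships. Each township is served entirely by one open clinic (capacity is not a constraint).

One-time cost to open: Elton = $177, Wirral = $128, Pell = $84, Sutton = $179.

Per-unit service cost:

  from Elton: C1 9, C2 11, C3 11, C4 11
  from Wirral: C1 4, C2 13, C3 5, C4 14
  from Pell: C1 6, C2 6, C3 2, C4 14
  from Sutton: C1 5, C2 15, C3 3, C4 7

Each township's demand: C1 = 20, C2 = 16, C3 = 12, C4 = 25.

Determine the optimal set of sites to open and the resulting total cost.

For any fixed open set, each township goes to its cheapest open site; total = fixed + service.
{Pell, Sutton}: C1→Sutton 5·20=100, C2→Pell 6·16=96, C3→Pell 2·12=24, C4→Sutton 7·25=175. Service 395; fixed 263; total 658.
{Pell}: service 590 + fixed 84 = 674
{Sutton}: service 551 + fixed 179 = 730
{Elton, Wirral, Pell, Sutton}: service 375 + fixed 568 = 943
No other subset beats 658.

Open Pell and Sutton; minimum total cost 658.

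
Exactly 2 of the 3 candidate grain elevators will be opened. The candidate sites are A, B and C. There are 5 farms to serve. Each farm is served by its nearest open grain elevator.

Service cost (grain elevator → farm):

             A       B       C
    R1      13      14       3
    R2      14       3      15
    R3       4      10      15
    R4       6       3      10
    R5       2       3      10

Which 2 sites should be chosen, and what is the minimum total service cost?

With exactly 2 open, each farm uses its cheapest among the chosen.
{B, C}: R1→C 3, R2→B 3, R3→B 10, R4→B 3, R5→B 3. Service cost 22.
{A, B}: service cost 25
{A, C}: service cost 29
Among all 3 size-2 choices, {B, C} is lowest.

Choose B and C; total service cost 22.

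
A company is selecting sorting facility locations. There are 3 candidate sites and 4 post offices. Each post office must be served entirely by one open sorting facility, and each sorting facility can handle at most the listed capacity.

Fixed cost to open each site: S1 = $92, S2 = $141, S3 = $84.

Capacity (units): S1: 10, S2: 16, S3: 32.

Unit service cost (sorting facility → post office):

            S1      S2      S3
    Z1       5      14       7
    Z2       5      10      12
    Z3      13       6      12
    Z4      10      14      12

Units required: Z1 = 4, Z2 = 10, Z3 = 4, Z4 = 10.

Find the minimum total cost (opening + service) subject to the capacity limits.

Open {S3}: Z1→S3 7·4=28, Z2→S3 12·10=120, Z3→S3 12·4=48, Z4→S3 12·10=120.
Loads: S3 carries 28/32. Service 316; fixed 84; total 400.
Next best feasible plan costs 422.

Minimum total cost: 400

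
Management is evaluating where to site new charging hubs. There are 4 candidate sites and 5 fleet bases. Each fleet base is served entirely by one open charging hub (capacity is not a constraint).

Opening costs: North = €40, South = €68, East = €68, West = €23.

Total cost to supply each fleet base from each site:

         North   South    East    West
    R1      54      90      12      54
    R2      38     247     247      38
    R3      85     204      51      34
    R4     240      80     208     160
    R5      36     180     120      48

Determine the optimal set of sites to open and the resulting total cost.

For any fixed open set, each fleet base goes to its cheapest open site; total = fixed + service.
{South, West}: R1→West 54, R2→West 38, R3→West 34, R4→South 80, R5→West 48. Service 254; fixed 91; total 345.
{West}: R1→West 54, R2→West 38, R3→West 34, R4→West 160, R5→West 48. Service 334; fixed 23; total 357.
{South, East, West}: R1→East 12, R2→West 38, R3→West 34, R4→South 80, R5→West 48. Service 212; fixed 159; total 371.
{North, South, East, West}: service 200 + fixed 199 = 399
No other subset beats 345.

Open South and West; minimum total cost 345.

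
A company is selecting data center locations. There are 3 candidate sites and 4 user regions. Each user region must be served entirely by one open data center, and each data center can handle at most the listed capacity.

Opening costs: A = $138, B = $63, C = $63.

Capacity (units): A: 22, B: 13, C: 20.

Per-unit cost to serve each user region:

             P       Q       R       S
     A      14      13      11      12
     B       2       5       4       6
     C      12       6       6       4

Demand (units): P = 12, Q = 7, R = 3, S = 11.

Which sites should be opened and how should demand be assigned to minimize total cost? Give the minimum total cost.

Minimum total cost: 407

Open {A, B, C}: P→B 2·12=24, Q→C 6·7=42, R→A 11·3=33, S→C 4·11=44.
Loads: A carries 3/22, B carries 12/13, C carries 18/20. Service 143; fixed 264; total 407.
Next best feasible plan costs 441.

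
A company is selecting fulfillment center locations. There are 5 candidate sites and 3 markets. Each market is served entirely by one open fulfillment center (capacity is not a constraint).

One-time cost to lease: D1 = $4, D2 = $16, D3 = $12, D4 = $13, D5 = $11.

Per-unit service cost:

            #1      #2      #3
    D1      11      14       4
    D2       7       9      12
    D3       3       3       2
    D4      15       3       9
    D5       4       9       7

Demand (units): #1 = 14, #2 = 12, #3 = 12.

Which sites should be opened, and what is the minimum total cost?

Open D3 only; minimum total cost 114.

For any fixed open set, each market goes to its cheapest open site; total = fixed + service.
{D3}: #1→D3 3·14=42, #2→D3 3·12=36, #3→D3 2·12=24. Service 102; fixed 12; total 114.
{D1, D3}: #1→D3 3·14=42, #2→D3 3·12=36, #3→D3 2·12=24. Service 102; fixed 16; total 118.
{D3, D5}: service 102 + fixed 23 = 125
{D1, D2, D3, D4, D5}: #1→D3 3·14=42, #2→D3 3·12=36, #3→D3 2·12=24. Service 102; fixed 56; total 158.
No other subset beats 114.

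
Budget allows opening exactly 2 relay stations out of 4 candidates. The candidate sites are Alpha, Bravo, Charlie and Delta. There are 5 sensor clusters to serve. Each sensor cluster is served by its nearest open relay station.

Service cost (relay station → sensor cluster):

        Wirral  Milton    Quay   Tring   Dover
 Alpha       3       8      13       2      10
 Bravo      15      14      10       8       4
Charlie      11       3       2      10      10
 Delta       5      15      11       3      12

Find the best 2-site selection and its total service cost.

With exactly 2 open, each sensor cluster uses its cheapest among the chosen.
{Alpha, Charlie}: Wirral→Alpha 3, Milton→Charlie 3, Quay→Charlie 2, Tring→Alpha 2, Dover→Alpha 10. Service cost 20.
{Charlie, Delta}: service cost 23
{Alpha, Bravo}: service cost 27
Among all 6 size-2 choices, {Alpha, Charlie} is lowest.

Choose Alpha and Charlie; total service cost 20.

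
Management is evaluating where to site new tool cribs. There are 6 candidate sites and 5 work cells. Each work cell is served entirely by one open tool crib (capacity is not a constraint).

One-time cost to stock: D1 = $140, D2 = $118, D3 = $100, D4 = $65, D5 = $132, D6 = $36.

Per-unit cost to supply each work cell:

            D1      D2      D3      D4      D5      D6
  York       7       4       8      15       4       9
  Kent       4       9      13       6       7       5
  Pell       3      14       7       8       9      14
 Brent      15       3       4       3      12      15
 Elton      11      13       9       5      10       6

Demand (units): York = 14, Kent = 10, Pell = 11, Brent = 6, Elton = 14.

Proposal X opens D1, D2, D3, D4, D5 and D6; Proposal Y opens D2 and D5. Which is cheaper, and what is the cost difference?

Proposal Y is cheaper by 175.

Proposal X: {D1, D2, D3, D4, D5, D6}: York→D2 4·14=56, Kent→D1 4·10=40, Pell→D1 3·11=33, Brent→D2 3·6=18, Elton→D4 5·14=70. Service 217; fixed 591; total 808.
Proposal Y: {D2, D5}: York→D2 4·14=56, Kent→D5 7·10=70, Pell→D5 9·11=99, Brent→D2 3·6=18, Elton→D5 10·14=140. Service 383; fixed 250; total 633.
Difference: |808 − 633| = 175.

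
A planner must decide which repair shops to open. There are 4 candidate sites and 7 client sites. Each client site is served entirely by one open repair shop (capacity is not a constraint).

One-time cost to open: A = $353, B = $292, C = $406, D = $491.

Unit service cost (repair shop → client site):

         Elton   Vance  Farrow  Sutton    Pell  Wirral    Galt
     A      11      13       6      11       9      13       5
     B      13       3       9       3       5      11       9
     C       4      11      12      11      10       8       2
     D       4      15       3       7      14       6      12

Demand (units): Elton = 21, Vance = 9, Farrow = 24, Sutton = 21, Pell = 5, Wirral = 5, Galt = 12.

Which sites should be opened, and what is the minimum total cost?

For any fixed open set, each client site goes to its cheapest open site; total = fixed + service.
{B}: Elton→B 13·21=273, Vance→B 3·9=27, Farrow→B 9·24=216, Sutton→B 3·21=63, Pell→B 5·5=25, Wirral→B 11·5=55, Galt→B 9·12=108. Service 767; fixed 292; total 1059.
{D}: Elton→D 4·21=84, Vance→D 15·9=135, Farrow→D 3·24=72, Sutton→D 7·21=147, Pell→D 14·5=70, Wirral→D 6·5=30, Galt→D 12·12=144. Service 682; fixed 491; total 1173.
{B, C}: service 479 + fixed 698 = 1177
{A, B, C, D}: service 325 + fixed 1542 = 1867
No other subset beats 1059.

Open B only; minimum total cost 1059.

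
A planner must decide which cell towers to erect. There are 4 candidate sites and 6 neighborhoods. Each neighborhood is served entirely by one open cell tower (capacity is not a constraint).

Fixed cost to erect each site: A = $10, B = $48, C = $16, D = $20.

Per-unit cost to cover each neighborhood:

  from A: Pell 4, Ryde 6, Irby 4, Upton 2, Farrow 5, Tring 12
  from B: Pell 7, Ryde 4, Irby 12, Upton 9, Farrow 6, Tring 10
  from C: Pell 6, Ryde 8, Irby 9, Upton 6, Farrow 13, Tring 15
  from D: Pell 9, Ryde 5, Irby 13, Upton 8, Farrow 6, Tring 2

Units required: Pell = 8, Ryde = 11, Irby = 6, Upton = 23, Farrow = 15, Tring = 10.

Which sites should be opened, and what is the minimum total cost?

For any fixed open set, each neighborhood goes to its cheapest open site; total = fixed + service.
{A, D}: Pell→A 4·8=32, Ryde→D 5·11=55, Irby→A 4·6=24, Upton→A 2·23=46, Farrow→A 5·15=75, Tring→D 2·10=20. Service 252; fixed 30; total 282.
{A, C, D}: service 252 + fixed 46 = 298
{A, B, D}: service 241 + fixed 78 = 319
{A, B, C, D}: Pell→A 4·8=32, Ryde→B 4·11=44, Irby→A 4·6=24, Upton→A 2·23=46, Farrow→A 5·15=75, Tring→D 2·10=20. Service 241; fixed 94; total 335.
(All 15 nonempty subsets were checked; A and D is lowest.)

Open A and D; minimum total cost 282.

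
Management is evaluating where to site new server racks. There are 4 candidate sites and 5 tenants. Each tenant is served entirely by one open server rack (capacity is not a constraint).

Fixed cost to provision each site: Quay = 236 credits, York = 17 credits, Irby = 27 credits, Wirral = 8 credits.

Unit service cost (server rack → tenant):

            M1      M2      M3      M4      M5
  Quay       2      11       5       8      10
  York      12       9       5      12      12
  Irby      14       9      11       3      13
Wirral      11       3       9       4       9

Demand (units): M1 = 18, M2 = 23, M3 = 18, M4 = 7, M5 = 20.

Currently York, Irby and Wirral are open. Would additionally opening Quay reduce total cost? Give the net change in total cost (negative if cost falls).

Current service cost with {York, Irby, Wirral}: 558.
Adding Quay: each tenant re-picks its cheapest; new service cost 396, saving 162.
Extra fixed cost: 236. Net change = 236 − 162 = 74.
(Totals: 610 → 684.)

No — net change +74 (cost rises by 74).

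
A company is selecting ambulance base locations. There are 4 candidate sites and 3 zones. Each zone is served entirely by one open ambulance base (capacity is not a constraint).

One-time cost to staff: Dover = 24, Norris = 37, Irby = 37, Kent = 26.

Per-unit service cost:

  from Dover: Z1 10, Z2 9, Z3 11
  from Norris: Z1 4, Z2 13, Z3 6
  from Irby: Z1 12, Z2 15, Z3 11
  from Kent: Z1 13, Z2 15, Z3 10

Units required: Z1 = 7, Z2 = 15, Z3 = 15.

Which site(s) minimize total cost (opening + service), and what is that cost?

For any fixed open set, each zone goes to its cheapest open site; total = fixed + service.
{Dover, Norris}: Z1→Norris 4·7=28, Z2→Dover 9·15=135, Z3→Norris 6·15=90. Service 253; fixed 61; total 314.
{Dover, Norris, Kent}: service 253 + fixed 87 = 340
{Norris}: service 313 + fixed 37 = 350
{Dover, Norris, Irby, Kent}: service 253 + fixed 124 = 377
No other subset beats 314.

Open Dover and Norris; minimum total cost 314.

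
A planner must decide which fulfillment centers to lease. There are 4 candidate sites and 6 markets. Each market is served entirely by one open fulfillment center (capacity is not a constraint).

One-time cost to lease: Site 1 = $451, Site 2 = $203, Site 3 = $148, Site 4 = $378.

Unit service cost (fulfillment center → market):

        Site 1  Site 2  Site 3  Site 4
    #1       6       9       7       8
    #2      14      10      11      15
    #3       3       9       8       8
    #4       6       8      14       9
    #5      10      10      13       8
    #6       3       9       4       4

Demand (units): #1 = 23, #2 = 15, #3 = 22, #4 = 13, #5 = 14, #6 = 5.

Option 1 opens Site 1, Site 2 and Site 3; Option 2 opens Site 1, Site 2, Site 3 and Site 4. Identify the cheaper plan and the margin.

Option 1 is cheaper by 350.

Option 1: {Site 1, Site 2, Site 3}: #1→Site 1 6·23=138, #2→Site 2 10·15=150, #3→Site 1 3·22=66, #4→Site 1 6·13=78, #5→Site 1 10·14=140, #6→Site 1 3·5=15. Service 587; fixed 802; total 1389.
Option 2: {Site 1, Site 2, Site 3, Site 4}: #1→Site 1 6·23=138, #2→Site 2 10·15=150, #3→Site 1 3·22=66, #4→Site 1 6·13=78, #5→Site 4 8·14=112, #6→Site 1 3·5=15. Service 559; fixed 1180; total 1739.
Difference: |1389 − 1739| = 350.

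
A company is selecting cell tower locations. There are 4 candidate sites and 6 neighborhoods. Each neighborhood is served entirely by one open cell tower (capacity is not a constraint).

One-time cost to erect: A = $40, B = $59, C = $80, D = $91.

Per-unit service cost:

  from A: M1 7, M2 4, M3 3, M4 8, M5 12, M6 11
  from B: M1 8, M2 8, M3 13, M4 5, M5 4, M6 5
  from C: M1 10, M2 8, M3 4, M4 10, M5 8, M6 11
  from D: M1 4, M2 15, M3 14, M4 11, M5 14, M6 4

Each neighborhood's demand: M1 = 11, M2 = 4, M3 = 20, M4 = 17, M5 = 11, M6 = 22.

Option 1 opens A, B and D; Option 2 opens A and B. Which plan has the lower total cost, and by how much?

Option 1: {A, B, D}: M1→D 4·11=44, M2→A 4·4=16, M3→A 3·20=60, M4→B 5·17=85, M5→B 4·11=44, M6→D 4·22=88. Service 337; fixed 190; total 527.
Option 2: {A, B}: M1→A 7·11=77, M2→A 4·4=16, M3→A 3·20=60, M4→B 5·17=85, M5→B 4·11=44, M6→B 5·22=110. Service 392; fixed 99; total 491.
Difference: |527 − 491| = 36.

Option 2 is cheaper by 36.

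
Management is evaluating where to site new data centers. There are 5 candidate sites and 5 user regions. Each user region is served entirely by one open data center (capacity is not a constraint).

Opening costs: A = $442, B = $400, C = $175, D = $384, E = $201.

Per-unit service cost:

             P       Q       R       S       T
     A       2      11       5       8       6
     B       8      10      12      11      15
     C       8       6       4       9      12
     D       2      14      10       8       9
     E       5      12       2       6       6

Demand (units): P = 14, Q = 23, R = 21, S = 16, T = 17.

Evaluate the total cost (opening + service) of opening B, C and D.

Each user region is assigned to its cheapest site among the open ones.
{B, C, D}: P→D 2·14=28, Q→C 6·23=138, R→C 4·21=84, S→D 8·16=128, T→D 9·17=153. Service 531; fixed 959; total 1490.

Total cost: 1490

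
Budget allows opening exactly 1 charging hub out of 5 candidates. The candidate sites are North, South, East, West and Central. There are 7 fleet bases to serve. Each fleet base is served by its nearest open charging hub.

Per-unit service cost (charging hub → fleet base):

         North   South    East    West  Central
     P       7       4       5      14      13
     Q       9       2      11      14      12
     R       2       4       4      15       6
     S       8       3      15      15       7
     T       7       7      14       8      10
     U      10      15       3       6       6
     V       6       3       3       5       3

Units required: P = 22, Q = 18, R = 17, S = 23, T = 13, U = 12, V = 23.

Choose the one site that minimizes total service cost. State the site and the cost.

With exactly 1 open, each fleet base uses its cheapest among the chosen.
{South}: P→South 4·22=88, Q→South 2·18=36, R→South 4·17=68, S→South 3·23=69, T→South 7·13=91, U→South 15·12=180, V→South 3·23=69. Service cost 601.
{North}: service cost 883
{East}: service cost 1008
Among all 5 size-1 choices, {South} is lowest.

Choose South only; total service cost 601.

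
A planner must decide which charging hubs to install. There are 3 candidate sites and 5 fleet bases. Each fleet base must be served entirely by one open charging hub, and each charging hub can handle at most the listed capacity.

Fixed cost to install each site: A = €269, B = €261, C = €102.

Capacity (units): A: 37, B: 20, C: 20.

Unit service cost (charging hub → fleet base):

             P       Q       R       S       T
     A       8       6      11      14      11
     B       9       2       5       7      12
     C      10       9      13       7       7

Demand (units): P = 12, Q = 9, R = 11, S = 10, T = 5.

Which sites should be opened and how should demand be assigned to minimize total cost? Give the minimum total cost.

Open {A, C}: P→A 8·12=96, Q→A 6·9=54, R→A 11·11=121, S→C 7·10=70, T→C 7·5=35.
Loads: A carries 32/37, C carries 15/20. Service 376; fixed 371; total 747.
Next best feasible plan costs 767.

Minimum total cost: 747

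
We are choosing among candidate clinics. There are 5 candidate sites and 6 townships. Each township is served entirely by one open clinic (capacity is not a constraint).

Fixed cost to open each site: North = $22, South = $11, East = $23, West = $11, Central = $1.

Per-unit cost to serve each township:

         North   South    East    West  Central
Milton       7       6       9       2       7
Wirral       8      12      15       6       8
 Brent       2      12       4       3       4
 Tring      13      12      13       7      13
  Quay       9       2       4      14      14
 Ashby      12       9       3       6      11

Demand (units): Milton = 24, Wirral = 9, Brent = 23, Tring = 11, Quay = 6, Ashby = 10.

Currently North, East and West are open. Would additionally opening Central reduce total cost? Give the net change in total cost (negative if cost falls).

Current service cost with {North, East, West}: 279.
Adding Central: each township re-picks its cheapest; new service cost 279, saving 0.
Extra fixed cost: 1. Net change = 1 − 0 = 1.
(Totals: 335 → 336.)

No — net change +1 (cost rises by 1).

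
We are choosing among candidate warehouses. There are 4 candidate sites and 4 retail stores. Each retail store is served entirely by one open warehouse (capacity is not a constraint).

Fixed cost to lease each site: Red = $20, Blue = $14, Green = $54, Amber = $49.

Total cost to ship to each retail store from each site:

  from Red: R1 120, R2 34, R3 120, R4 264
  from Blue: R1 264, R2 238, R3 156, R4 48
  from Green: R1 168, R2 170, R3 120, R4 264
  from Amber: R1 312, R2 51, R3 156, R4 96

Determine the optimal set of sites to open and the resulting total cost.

Open Red and Blue; minimum total cost 356.

For any fixed open set, each retail store goes to its cheapest open site; total = fixed + service.
{Red, Blue}: R1→Red 120, R2→Red 34, R3→Red 120, R4→Blue 48. Service 322; fixed 34; total 356.
{Red, Blue, Amber}: R1→Red 120, R2→Red 34, R3→Red 120, R4→Blue 48. Service 322; fixed 83; total 405.
{Red, Blue, Green}: R1→Red 120, R2→Red 34, R3→Red 120, R4→Blue 48. Service 322; fixed 88; total 410.
{Red, Blue, Green, Amber}: service 322 + fixed 137 = 459
No other subset beats 356.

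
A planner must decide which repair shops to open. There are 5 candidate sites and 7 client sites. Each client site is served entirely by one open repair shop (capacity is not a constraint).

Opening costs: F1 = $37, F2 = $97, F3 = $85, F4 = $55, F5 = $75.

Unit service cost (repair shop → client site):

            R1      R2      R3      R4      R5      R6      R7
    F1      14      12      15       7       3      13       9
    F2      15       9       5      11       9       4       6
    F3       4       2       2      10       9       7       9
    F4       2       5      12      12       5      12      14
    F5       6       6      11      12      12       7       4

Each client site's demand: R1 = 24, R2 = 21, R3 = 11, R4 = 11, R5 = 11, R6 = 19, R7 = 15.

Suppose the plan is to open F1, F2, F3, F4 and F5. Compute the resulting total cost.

Each client site is assigned to its cheapest site among the open ones.
{F1, F2, F3, F4, F5}: R1→F4 2·24=48, R2→F3 2·21=42, R3→F3 2·11=22, R4→F1 7·11=77, R5→F1 3·11=33, R6→F2 4·19=76, R7→F5 4·15=60. Service 358; fixed 349; total 707.

Total cost: 707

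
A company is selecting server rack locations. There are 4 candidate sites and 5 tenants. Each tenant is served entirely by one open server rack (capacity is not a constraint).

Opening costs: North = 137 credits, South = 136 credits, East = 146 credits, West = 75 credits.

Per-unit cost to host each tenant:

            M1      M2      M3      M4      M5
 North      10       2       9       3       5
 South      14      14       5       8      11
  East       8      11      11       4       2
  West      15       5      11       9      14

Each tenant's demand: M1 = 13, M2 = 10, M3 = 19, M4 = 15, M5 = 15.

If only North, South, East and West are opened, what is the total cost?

Total cost: 788

Each tenant is assigned to its cheapest site among the open ones.
{North, South, East, West}: M1→East 8·13=104, M2→North 2·10=20, M3→South 5·19=95, M4→North 3·15=45, M5→East 2·15=30. Service 294; fixed 494; total 788.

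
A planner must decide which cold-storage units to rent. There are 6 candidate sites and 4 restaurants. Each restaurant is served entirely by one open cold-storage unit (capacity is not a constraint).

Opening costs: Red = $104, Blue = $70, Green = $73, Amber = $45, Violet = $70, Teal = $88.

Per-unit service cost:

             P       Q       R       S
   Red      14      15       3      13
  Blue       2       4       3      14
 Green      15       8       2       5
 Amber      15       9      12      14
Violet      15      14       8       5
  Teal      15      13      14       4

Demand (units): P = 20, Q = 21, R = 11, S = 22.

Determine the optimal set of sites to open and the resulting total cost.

For any fixed open set, each restaurant goes to its cheapest open site; total = fixed + service.
{Blue, Green}: P→Blue 2·20=40, Q→Blue 4·21=84, R→Green 2·11=22, S→Green 5·22=110. Service 256; fixed 143; total 399.
{Blue, Teal}: service 245 + fixed 158 = 403
{Blue, Violet}: P→Blue 2·20=40, Q→Blue 4·21=84, R→Blue 3·11=33, S→Violet 5·22=110. Service 267; fixed 140; total 407.
{Red, Blue, Green, Amber, Violet, Teal}: P→Blue 2·20=40, Q→Blue 4·21=84, R→Green 2·11=22, S→Teal 4·22=88. Service 234; fixed 450; total 684.
No other subset beats 399.

Open Blue and Green; minimum total cost 399.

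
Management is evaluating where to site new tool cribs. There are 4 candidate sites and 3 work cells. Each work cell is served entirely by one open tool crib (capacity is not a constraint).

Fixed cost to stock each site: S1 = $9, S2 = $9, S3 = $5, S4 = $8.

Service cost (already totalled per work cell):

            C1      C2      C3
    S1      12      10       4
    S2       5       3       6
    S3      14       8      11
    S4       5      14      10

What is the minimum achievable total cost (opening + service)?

For any fixed open set, each work cell goes to its cheapest open site; total = fixed + service.
{S2}: C1→S2 5, C2→S2 3, C3→S2 6. Service 14; fixed 9; total 23.
{S2, S3}: C1→S2 5, C2→S2 3, C3→S2 6. Service 14; fixed 14; total 28.
{S1, S2}: service 12 + fixed 18 = 30
{S1, S2, S3, S4}: service 12 + fixed 31 = 43
(All 15 nonempty subsets were checked; S2 only is lowest.)

Minimum total cost: 23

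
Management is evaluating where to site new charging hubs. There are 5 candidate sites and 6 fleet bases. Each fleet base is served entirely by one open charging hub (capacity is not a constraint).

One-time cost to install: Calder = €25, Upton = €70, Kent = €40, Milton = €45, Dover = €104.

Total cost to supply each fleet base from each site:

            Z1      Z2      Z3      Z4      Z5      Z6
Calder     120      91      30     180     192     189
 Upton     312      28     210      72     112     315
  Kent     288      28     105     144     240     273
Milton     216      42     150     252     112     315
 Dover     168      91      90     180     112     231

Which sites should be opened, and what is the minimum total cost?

Open Calder and Upton; minimum total cost 646.

For any fixed open set, each fleet base goes to its cheapest open site; total = fixed + service.
{Calder, Upton}: Z1→Calder 120, Z2→Upton 28, Z3→Calder 30, Z4→Upton 72, Z5→Upton 112, Z6→Calder 189. Service 551; fixed 95; total 646.
{Calder, Upton, Kent}: Z1→Calder 120, Z2→Upton 28, Z3→Calder 30, Z4→Upton 72, Z5→Upton 112, Z6→Calder 189. Service 551; fixed 135; total 686.
{Calder, Upton, Milton}: service 551 + fixed 140 = 691
{Calder, Upton, Kent, Milton, Dover}: service 551 + fixed 284 = 835
No other subset beats 646.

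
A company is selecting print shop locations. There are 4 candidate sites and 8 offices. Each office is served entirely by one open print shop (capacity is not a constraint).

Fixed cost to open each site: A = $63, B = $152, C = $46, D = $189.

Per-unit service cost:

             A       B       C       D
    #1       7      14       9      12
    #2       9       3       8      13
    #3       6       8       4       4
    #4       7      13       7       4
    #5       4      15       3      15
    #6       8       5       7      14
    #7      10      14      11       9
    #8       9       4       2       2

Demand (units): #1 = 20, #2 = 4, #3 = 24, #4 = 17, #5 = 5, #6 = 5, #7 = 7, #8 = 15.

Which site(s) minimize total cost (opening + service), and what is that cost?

For any fixed open set, each office goes to its cheapest open site; total = fixed + service.
{C}: #1→C 9·20=180, #2→C 8·4=32, #3→C 4·24=96, #4→C 7·17=119, #5→C 3·5=15, #6→C 7·5=35, #7→C 11·7=77, #8→C 2·15=30. Service 584; fixed 46; total 630.
{A, C}: service 537 + fixed 109 = 646
{A, D}: #1→A 7·20=140, #2→A 9·4=36, #3→D 4·24=96, #4→D 4·17=68, #5→A 4·5=20, #6→A 8·5=40, #7→D 9·7=63, #8→D 2·15=30. Service 493; fixed 252; total 745.
{A, B, C, D}: service 449 + fixed 450 = 899
No other subset beats 630.

Open C only; minimum total cost 630.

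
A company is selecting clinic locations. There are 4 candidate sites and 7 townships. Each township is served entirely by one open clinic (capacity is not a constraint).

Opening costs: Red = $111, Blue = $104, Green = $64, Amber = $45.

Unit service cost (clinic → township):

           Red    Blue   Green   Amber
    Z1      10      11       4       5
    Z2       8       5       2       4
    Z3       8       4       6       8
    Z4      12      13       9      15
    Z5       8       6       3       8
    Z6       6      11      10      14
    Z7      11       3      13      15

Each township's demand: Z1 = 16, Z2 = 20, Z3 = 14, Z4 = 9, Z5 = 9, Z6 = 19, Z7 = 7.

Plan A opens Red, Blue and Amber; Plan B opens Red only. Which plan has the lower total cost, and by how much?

Plan A is cheaper by 141.

Plan A: {Red, Blue, Amber}: Z1→Amber 5·16=80, Z2→Amber 4·20=80, Z3→Blue 4·14=56, Z4→Red 12·9=108, Z5→Blue 6·9=54, Z6→Red 6·19=114, Z7→Blue 3·7=21. Service 513; fixed 260; total 773.
Plan B: {Red}: Z1→Red 10·16=160, Z2→Red 8·20=160, Z3→Red 8·14=112, Z4→Red 12·9=108, Z5→Red 8·9=72, Z6→Red 6·19=114, Z7→Red 11·7=77. Service 803; fixed 111; total 914.
Difference: |773 − 914| = 141.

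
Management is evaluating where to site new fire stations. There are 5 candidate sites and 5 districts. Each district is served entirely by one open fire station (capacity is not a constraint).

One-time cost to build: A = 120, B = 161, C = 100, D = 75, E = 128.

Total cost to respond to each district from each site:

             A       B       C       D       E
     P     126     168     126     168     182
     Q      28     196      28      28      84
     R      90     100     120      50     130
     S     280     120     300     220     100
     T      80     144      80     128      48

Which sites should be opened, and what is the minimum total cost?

For any fixed open set, each district goes to its cheapest open site; total = fixed + service.
{D, E}: P→D 168, Q→D 28, R→D 50, S→E 100, T→E 48. Service 394; fixed 203; total 597.
{A, E}: service 392 + fixed 248 = 640
{C, E}: service 422 + fixed 228 = 650
{A, B, C, D, E}: service 352 + fixed 584 = 936
No other subset beats 597.

Open D and E; minimum total cost 597.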